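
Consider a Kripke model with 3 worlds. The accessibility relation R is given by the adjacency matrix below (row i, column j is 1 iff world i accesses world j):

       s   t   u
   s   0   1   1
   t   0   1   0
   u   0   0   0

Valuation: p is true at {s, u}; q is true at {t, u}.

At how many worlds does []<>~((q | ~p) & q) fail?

s: successors {t, u}; <>~((q | ~p) & q) there: t:F, u:F. ✗
t: successors {t}; <>~((q | ~p) & q) there: t:F. ✗
u: no successors, so []<>~((q | ~p) & q) holds vacuously. ✓
Satisfying worlds: {u}.
So []<>~((q | ~p) & q) fails at the other 2 worlds.

2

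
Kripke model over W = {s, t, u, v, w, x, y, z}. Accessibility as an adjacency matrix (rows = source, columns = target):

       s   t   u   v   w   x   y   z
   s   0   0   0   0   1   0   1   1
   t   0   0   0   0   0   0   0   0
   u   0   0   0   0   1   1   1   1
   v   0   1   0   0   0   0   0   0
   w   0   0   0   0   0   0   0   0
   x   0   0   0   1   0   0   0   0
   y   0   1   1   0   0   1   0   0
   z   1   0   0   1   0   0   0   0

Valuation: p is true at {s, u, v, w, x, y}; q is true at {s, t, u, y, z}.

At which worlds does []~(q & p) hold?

s: successors {w, y, z}; ~(q & p) there: w:T, y:F, z:T. ✗
t: no successors, so []~(q & p) holds vacuously. ✓
u: successors {w, x, y, z}; ~(q & p) there: w:T, x:T, y:F, z:T. ✗
v: successors {t}; ~(q & p) there: t:T. ✓
w: no successors, so []~(q & p) holds vacuously. ✓
x: successors {v}; ~(q & p) there: v:T. ✓
y: successors {t, u, x}; ~(q & p) there: t:T, u:F, x:T. ✗
z: successors {s, v}; ~(q & p) there: s:F, v:T. ✗

{t, v, w, x}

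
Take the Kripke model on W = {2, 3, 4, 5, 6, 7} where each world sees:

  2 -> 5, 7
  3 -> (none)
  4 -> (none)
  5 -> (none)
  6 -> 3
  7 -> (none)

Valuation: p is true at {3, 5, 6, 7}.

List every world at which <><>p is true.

2: successors {5, 7}; <>p there: 5:F, 7:F. ✗
3: no successors, so <><>p fails. ✗
4: no successors, so <><>p fails. ✗
5: no successors, so <><>p fails. ✗
6: successors {3}; <>p there: 3:F. ✗
7: no successors, so <><>p fails. ✗

∅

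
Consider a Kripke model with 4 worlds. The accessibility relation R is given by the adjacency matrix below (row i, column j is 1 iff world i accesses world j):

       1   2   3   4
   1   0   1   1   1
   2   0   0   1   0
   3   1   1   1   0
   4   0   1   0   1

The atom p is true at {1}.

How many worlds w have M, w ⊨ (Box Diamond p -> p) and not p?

2

1: Box Diamond p -> p is T, not p is F. ✗
2: Box Diamond p -> p is F, not p is T. ✗
3: Box Diamond p -> p is T, not p is T. ✓
4: Box Diamond p -> p is T, not p is T. ✓
Satisfying worlds: {3, 4}.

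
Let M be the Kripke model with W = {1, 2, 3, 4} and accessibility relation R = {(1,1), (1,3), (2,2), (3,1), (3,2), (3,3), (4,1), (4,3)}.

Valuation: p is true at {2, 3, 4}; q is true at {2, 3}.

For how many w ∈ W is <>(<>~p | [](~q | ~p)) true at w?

1: successors {1, 3}; <>~p | [](~q | ~p) there: 1:T, 3:T. ✓
2: successors {2}; <>~p | [](~q | ~p) there: 2:F. ✗
3: successors {1, 2, 3}; <>~p | [](~q | ~p) there: 1:T, 2:F, 3:T. ✓
4: successors {1, 3}; <>~p | [](~q | ~p) there: 1:T, 3:T. ✓
Satisfying worlds: {1, 3, 4}.

3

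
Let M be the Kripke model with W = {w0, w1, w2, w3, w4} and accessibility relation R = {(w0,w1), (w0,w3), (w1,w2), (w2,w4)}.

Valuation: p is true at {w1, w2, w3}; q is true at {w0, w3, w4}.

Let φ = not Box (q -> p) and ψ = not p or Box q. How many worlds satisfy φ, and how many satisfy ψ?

1 and 4

For not Box (q -> p):
w0: Box (q -> p) is T. ✗
w1: Box (q -> p) is T. ✗
w2: Box (q -> p) is F. ✓
w3: Box (q -> p) is T. ✗
w4: Box (q -> p) is T. ✗
— 1 world.
For not p or Box q:
w0: not p is T, Box q is F. ✓
w1: not p is F, Box q is F. ✗
w2: not p is F, Box q is T. ✓
w3: not p is F, Box q is T. ✓
w4: not p is T, Box q is T. ✓
— 4 worlds.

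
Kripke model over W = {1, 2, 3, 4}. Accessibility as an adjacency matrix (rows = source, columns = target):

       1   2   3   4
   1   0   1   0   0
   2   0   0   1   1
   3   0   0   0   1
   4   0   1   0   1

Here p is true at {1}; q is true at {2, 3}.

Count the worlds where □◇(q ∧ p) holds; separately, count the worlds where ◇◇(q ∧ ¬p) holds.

For □◇(q ∧ p):
1: successors {2}; ◇(q ∧ p) there: 2:F. ✗
2: successors {3, 4}; ◇(q ∧ p) there: 3:F, 4:F. ✗
3: successors {4}; ◇(q ∧ p) there: 4:F. ✗
4: successors {2, 4}; ◇(q ∧ p) there: 2:F, 4:F. ✗
— 0 worlds.
For ◇◇(q ∧ ¬p):
1: successors {2}; ◇(q ∧ ¬p) there: 2:T. ✓
2: successors {3, 4}; ◇(q ∧ ¬p) there: 3:F, 4:T. ✓
3: successors {4}; ◇(q ∧ ¬p) there: 4:T. ✓
4: successors {2, 4}; ◇(q ∧ ¬p) there: 2:T, 4:T. ✓
— 4 worlds.

0 and 4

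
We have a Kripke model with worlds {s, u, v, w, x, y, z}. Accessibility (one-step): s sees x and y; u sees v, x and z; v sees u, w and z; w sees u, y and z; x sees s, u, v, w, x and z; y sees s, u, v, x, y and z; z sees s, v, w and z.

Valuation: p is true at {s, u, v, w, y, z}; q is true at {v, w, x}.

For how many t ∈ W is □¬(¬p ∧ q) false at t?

4

s: successors {x, y}; ¬(¬p ∧ q) there: x:F, y:T. ✗
u: successors {v, x, z}; ¬(¬p ∧ q) there: v:T, x:F, z:T. ✗
v: successors {u, w, z}; ¬(¬p ∧ q) there: u:T, w:T, z:T. ✓
w: successors {u, y, z}; ¬(¬p ∧ q) there: u:T, y:T, z:T. ✓
x: successors {s, u, v, w, x, z}; ¬(¬p ∧ q) there: s:T, u:T, v:T, w:T, x:F, z:T. ✗
y: successors {s, u, v, x, y, z}; ¬(¬p ∧ q) there: s:T, u:T, v:T, x:F, y:T, z:T. ✗
z: successors {s, v, w, z}; ¬(¬p ∧ q) there: s:T, v:T, w:T, z:T. ✓
Satisfying worlds: {v, w, z}.
So □¬(¬p ∧ q) fails at the other 4 worlds.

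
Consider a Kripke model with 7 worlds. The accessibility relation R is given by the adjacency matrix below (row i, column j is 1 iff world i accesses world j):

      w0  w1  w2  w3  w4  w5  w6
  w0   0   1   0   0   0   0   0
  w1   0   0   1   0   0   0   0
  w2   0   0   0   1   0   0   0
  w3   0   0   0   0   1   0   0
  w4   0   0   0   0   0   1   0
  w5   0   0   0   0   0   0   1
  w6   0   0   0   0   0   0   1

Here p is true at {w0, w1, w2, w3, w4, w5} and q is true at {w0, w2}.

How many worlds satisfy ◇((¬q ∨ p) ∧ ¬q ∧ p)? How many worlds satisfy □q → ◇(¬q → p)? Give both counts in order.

For ◇((¬q ∨ p) ∧ ¬q ∧ p):
w0: successors {w1}; (¬q ∨ p) ∧ ¬q ∧ p there: w1:T. ✓
w1: successors {w2}; (¬q ∨ p) ∧ ¬q ∧ p there: w2:F. ✗
w2: successors {w3}; (¬q ∨ p) ∧ ¬q ∧ p there: w3:T. ✓
w3: successors {w4}; (¬q ∨ p) ∧ ¬q ∧ p there: w4:T. ✓
w4: successors {w5}; (¬q ∨ p) ∧ ¬q ∧ p there: w5:T. ✓
w5: successors {w6}; (¬q ∨ p) ∧ ¬q ∧ p there: w6:F. ✗
w6: successors {w6}; (¬q ∨ p) ∧ ¬q ∧ p there: w6:F. ✗
— 4 worlds.
For □q → ◇(¬q → p):
w0: □q is F, ◇(¬q → p) is T. ✓
w1: □q is T, ◇(¬q → p) is T. ✓
w2: □q is F, ◇(¬q → p) is T. ✓
w3: □q is F, ◇(¬q → p) is T. ✓
w4: □q is F, ◇(¬q → p) is T. ✓
w5: □q is F, ◇(¬q → p) is F. ✓
w6: □q is F, ◇(¬q → p) is F. ✓
— 7 worlds.

4 and 7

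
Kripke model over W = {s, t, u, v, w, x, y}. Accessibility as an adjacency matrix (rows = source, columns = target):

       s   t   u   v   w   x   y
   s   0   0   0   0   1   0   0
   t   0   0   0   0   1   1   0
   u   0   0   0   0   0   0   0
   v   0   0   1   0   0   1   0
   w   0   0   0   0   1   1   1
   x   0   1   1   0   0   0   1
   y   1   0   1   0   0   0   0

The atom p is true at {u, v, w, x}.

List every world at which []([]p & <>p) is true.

{u}

s: successors {w}; []p & <>p there: w:F. ✗
t: successors {w, x}; []p & <>p there: w:F, x:F. ✗
u: no successors, so []([]p & <>p) holds vacuously. ✓
v: successors {u, x}; []p & <>p there: u:F, x:F. ✗
w: successors {w, x, y}; []p & <>p there: w:F, x:F, y:F. ✗
x: successors {t, u, y}; []p & <>p there: t:T, u:F, y:F. ✗
y: successors {s, u}; []p & <>p there: s:T, u:F. ✗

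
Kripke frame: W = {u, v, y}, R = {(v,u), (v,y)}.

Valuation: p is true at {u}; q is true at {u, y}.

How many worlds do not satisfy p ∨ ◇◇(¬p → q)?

u: p is T, ◇◇(¬p → q) is F. ✓
v: p is F, ◇◇(¬p → q) is F. ✗
y: p is F, ◇◇(¬p → q) is F. ✗
Satisfying worlds: {u}.
So p ∨ ◇◇(¬p → q) fails at the other 2 worlds.

2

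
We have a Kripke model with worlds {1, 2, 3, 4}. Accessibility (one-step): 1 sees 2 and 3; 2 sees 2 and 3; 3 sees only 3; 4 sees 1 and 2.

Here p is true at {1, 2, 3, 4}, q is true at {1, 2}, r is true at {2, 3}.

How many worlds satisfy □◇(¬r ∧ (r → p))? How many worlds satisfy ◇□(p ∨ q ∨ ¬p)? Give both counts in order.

0 and 4

For □◇(¬r ∧ (r → p)):
1: successors {2, 3}; ◇(¬r ∧ (r → p)) there: 2:F, 3:F. ✗
2: successors {2, 3}; ◇(¬r ∧ (r → p)) there: 2:F, 3:F. ✗
3: successors {3}; ◇(¬r ∧ (r → p)) there: 3:F. ✗
4: successors {1, 2}; ◇(¬r ∧ (r → p)) there: 1:F, 2:F. ✗
— 0 worlds.
For ◇□(p ∨ q ∨ ¬p):
1: successors {2, 3}; □(p ∨ q ∨ ¬p) there: 2:T, 3:T. ✓
2: successors {2, 3}; □(p ∨ q ∨ ¬p) there: 2:T, 3:T. ✓
3: successors {3}; □(p ∨ q ∨ ¬p) there: 3:T. ✓
4: successors {1, 2}; □(p ∨ q ∨ ¬p) there: 1:T, 2:T. ✓
— 4 worlds.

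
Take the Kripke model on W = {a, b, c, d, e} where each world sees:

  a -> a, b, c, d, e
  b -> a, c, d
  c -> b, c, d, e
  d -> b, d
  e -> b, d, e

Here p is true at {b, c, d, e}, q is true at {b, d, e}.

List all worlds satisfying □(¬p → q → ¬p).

a: successors {a, b, c, d, e}; ¬p → q → ¬p there: a:T, b:T, c:T, d:T, e:T. ✓
b: successors {a, c, d}; ¬p → q → ¬p there: a:T, c:T, d:T. ✓
c: successors {b, c, d, e}; ¬p → q → ¬p there: b:T, c:T, d:T, e:T. ✓
d: successors {b, d}; ¬p → q → ¬p there: b:T, d:T. ✓
e: successors {b, d, e}; ¬p → q → ¬p there: b:T, d:T, e:T. ✓

{a, b, c, d, e}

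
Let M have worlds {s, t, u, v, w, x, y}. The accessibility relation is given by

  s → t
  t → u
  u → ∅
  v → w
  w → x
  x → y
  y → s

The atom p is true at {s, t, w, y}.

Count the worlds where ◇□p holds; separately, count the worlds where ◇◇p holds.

4 and 3

For ◇□p:
s: successors {t}; □p there: t:F. ✗
t: successors {u}; □p there: u:T. ✓
u: no successors, so ◇□p fails. ✗
v: successors {w}; □p there: w:F. ✗
w: successors {x}; □p there: x:T. ✓
x: successors {y}; □p there: y:T. ✓
y: successors {s}; □p there: s:T. ✓
— 4 worlds.
For ◇◇p:
s: successors {t}; ◇p there: t:F. ✗
t: successors {u}; ◇p there: u:F. ✗
u: no successors, so ◇◇p fails. ✗
v: successors {w}; ◇p there: w:F. ✗
w: successors {x}; ◇p there: x:T. ✓
x: successors {y}; ◇p there: y:T. ✓
y: successors {s}; ◇p there: s:T. ✓
— 3 worlds.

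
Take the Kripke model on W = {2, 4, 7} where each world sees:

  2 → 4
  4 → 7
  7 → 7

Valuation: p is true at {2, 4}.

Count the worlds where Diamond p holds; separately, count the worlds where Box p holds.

1 and 1

For Diamond p:
2: successors {4}; p there: 4:T. ✓
4: successors {7}; p there: 7:F. ✗
7: successors {7}; p there: 7:F. ✗
— 1 world.
For Box p:
2: successors {4}; p there: 4:T. ✓
4: successors {7}; p there: 7:F. ✗
7: successors {7}; p there: 7:F. ✗
— 1 world.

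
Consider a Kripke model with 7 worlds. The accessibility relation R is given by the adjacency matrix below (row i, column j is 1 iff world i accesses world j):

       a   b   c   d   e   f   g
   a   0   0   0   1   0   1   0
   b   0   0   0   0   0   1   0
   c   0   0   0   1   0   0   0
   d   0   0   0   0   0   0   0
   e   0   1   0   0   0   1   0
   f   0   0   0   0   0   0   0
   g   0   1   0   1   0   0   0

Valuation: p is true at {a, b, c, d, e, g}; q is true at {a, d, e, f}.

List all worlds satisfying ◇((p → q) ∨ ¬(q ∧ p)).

a: successors {d, f}; (p → q) ∨ ¬(q ∧ p) there: d:T, f:T. ✓
b: successors {f}; (p → q) ∨ ¬(q ∧ p) there: f:T. ✓
c: successors {d}; (p → q) ∨ ¬(q ∧ p) there: d:T. ✓
d: no successors, so ◇((p → q) ∨ ¬(q ∧ p)) fails. ✗
e: successors {b, f}; (p → q) ∨ ¬(q ∧ p) there: b:T, f:T. ✓
f: no successors, so ◇((p → q) ∨ ¬(q ∧ p)) fails. ✗
g: successors {b, d}; (p → q) ∨ ¬(q ∧ p) there: b:T, d:T. ✓

{a, b, c, e, g}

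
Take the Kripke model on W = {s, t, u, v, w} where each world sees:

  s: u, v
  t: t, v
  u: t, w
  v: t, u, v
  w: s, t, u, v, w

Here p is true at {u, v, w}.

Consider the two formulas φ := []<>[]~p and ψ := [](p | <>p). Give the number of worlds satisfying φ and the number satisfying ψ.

0 and 5

For []<>[]~p:
s: successors {u, v}; <>[]~p there: u:F, v:F. ✗
t: successors {t, v}; <>[]~p there: t:F, v:F. ✗
u: successors {t, w}; <>[]~p there: t:F, w:F. ✗
v: successors {t, u, v}; <>[]~p there: t:F, u:F, v:F. ✗
w: successors {s, t, u, v, w}; <>[]~p there: s:F, t:F, u:F, v:F, w:F. ✗
— 0 worlds.
For [](p | <>p):
s: successors {u, v}; p | <>p there: u:T, v:T. ✓
t: successors {t, v}; p | <>p there: t:T, v:T. ✓
u: successors {t, w}; p | <>p there: t:T, w:T. ✓
v: successors {t, u, v}; p | <>p there: t:T, u:T, v:T. ✓
w: successors {s, t, u, v, w}; p | <>p there: s:T, t:T, u:T, v:T, w:T. ✓
— 5 worlds.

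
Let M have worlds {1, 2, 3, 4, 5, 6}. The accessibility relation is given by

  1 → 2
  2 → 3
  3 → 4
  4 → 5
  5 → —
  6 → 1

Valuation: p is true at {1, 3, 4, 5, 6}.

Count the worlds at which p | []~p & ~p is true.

5

1: p is T, []~p & ~p is F. ✓
2: p is F, []~p & ~p is F. ✗
3: p is T, []~p & ~p is F. ✓
4: p is T, []~p & ~p is F. ✓
5: p is T, []~p & ~p is F. ✓
6: p is T, []~p & ~p is F. ✓
Satisfying worlds: {1, 3, 4, 5, 6}.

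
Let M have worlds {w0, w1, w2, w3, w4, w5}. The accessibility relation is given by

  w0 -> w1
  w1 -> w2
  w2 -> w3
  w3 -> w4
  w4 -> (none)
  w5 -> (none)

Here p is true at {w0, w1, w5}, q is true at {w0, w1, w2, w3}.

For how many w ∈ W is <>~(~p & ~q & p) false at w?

w0: successors {w1}; ~(~p & ~q & p) there: w1:T. ✓
w1: successors {w2}; ~(~p & ~q & p) there: w2:T. ✓
w2: successors {w3}; ~(~p & ~q & p) there: w3:T. ✓
w3: successors {w4}; ~(~p & ~q & p) there: w4:T. ✓
w4: no successors, so <>~(~p & ~q & p) fails. ✗
w5: no successors, so <>~(~p & ~q & p) fails. ✗
Satisfying worlds: {w0, w1, w2, w3}.
So <>~(~p & ~q & p) fails at the other 2 worlds.

2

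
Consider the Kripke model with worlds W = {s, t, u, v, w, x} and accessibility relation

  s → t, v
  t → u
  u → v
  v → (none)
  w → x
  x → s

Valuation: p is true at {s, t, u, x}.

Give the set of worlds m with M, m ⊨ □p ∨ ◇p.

s: □p is F, ◇p is T. ✓
t: □p is T, ◇p is T. ✓
u: □p is F, ◇p is F. ✗
v: □p is T, ◇p is F. ✓
w: □p is T, ◇p is T. ✓
x: □p is T, ◇p is T. ✓

{s, t, v, w, x}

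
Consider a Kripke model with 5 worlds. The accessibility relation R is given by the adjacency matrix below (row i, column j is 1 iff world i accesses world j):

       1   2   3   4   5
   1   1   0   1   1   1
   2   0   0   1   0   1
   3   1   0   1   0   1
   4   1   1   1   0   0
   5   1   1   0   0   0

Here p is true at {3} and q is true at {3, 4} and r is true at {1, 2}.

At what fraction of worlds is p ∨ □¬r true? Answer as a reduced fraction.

2/5

1: p is F, □¬r is F. ✗
2: p is F, □¬r is T. ✓
3: p is T, □¬r is F. ✓
4: p is F, □¬r is F. ✗
5: p is F, □¬r is F. ✗
That's 2 of 5 worlds, so 2/5.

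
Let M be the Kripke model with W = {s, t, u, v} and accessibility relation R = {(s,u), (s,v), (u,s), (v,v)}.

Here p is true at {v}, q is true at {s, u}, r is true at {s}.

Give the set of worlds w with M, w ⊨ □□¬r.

{t, u, v}

s: successors {u, v}; □¬r there: u:F, v:T. ✗
t: no successors, so □□¬r holds vacuously. ✓
u: successors {s}; □¬r there: s:T. ✓
v: successors {v}; □¬r there: v:T. ✓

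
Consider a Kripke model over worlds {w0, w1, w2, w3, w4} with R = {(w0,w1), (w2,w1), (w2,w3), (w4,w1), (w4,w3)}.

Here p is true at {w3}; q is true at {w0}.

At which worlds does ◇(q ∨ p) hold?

w0: successors {w1}; q ∨ p there: w1:F. ✗
w1: no successors, so ◇(q ∨ p) fails. ✗
w2: successors {w1, w3}; q ∨ p there: w1:F, w3:T. ✓
w3: no successors, so ◇(q ∨ p) fails. ✗
w4: successors {w1, w3}; q ∨ p there: w1:F, w3:T. ✓

{w2, w4}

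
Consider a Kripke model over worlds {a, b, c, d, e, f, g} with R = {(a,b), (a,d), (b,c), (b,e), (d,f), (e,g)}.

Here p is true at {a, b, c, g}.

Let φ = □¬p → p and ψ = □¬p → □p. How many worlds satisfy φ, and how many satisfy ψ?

5 and 6

For □¬p → p:
a: □¬p is F, p is T. ✓
b: □¬p is F, p is T. ✓
c: □¬p is T, p is T. ✓
d: □¬p is T, p is F. ✗
e: □¬p is F, p is F. ✓
f: □¬p is T, p is F. ✗
g: □¬p is T, p is T. ✓
— 5 worlds.
For □¬p → □p:
a: □¬p is F, □p is F. ✓
b: □¬p is F, □p is F. ✓
c: □¬p is T, □p is T. ✓
d: □¬p is T, □p is F. ✗
e: □¬p is F, □p is T. ✓
f: □¬p is T, □p is T. ✓
g: □¬p is T, □p is T. ✓
— 6 worlds.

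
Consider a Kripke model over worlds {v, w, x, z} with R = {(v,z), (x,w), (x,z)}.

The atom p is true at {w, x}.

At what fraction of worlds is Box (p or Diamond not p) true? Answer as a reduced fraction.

v: successors {z}; p or Diamond not p there: z:F. ✗
w: no successors, so Box (p or Diamond not p) holds vacuously. ✓
x: successors {w, z}; p or Diamond not p there: w:T, z:F. ✗
z: no successors, so Box (p or Diamond not p) holds vacuously. ✓
That's 2 of 4 worlds, so 2/4 = 1/2.

1/2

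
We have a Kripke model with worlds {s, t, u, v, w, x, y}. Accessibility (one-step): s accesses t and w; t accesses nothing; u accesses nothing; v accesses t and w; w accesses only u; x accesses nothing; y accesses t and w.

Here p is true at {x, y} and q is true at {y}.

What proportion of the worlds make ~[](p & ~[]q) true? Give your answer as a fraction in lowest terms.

4/7

s: [](p & ~[]q) is F. ✓
t: [](p & ~[]q) is T. ✗
u: [](p & ~[]q) is T. ✗
v: [](p & ~[]q) is F. ✓
w: [](p & ~[]q) is F. ✓
x: [](p & ~[]q) is T. ✗
y: [](p & ~[]q) is F. ✓
That's 4 of 7 worlds, so 4/7.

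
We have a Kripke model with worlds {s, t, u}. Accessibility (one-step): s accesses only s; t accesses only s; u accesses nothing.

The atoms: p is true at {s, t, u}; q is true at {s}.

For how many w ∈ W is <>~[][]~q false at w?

1

s: successors {s}; ~[][]~q there: s:T. ✓
t: successors {s}; ~[][]~q there: s:T. ✓
u: no successors, so <>~[][]~q fails. ✗
Satisfying worlds: {s, t}.
So <>~[][]~q fails at the other 1 world.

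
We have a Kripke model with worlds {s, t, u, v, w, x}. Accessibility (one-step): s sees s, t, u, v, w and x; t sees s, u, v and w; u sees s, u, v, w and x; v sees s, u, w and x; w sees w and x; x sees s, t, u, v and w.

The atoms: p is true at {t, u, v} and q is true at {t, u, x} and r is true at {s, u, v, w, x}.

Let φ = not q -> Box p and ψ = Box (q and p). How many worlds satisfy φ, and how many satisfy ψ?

3 and 0

For not q -> Box p:
s: not q is T, Box p is F. ✗
t: not q is F, Box p is F. ✓
u: not q is F, Box p is F. ✓
v: not q is T, Box p is F. ✗
w: not q is T, Box p is F. ✗
x: not q is F, Box p is F. ✓
— 3 worlds.
For Box (q and p):
s: successors {s, t, u, v, w, x}; q and p there: s:F, t:T, u:T, v:F, w:F, x:F. ✗
t: successors {s, u, v, w}; q and p there: s:F, u:T, v:F, w:F. ✗
u: successors {s, u, v, w, x}; q and p there: s:F, u:T, v:F, w:F, x:F. ✗
v: successors {s, u, w, x}; q and p there: s:F, u:T, w:F, x:F. ✗
w: successors {w, x}; q and p there: w:F, x:F. ✗
x: successors {s, t, u, v, w}; q and p there: s:F, t:T, u:T, v:F, w:F. ✗
— 0 worlds.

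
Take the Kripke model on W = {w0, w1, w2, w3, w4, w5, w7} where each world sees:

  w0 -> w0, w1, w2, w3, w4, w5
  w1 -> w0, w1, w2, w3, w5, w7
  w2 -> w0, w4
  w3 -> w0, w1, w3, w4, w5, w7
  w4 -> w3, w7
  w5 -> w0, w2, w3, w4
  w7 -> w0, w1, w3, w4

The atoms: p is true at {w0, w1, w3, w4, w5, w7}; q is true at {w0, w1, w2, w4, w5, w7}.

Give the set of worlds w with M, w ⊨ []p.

w0: successors {w0, w1, w2, w3, w4, w5}; p there: w0:T, w1:T, w2:F, w3:T, w4:T, w5:T. ✗
w1: successors {w0, w1, w2, w3, w5, w7}; p there: w0:T, w1:T, w2:F, w3:T, w5:T, w7:T. ✗
w2: successors {w0, w4}; p there: w0:T, w4:T. ✓
w3: successors {w0, w1, w3, w4, w5, w7}; p there: w0:T, w1:T, w3:T, w4:T, w5:T, w7:T. ✓
w4: successors {w3, w7}; p there: w3:T, w7:T. ✓
w5: successors {w0, w2, w3, w4}; p there: w0:T, w2:F, w3:T, w4:T. ✗
w7: successors {w0, w1, w3, w4}; p there: w0:T, w1:T, w3:T, w4:T. ✓

{w2, w3, w4, w7}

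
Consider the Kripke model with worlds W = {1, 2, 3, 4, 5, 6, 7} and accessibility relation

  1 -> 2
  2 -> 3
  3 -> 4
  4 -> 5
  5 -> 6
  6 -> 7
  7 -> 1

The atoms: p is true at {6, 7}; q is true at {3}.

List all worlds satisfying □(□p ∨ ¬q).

{1, 3, 4, 5, 6, 7}

1: successors {2}; □p ∨ ¬q there: 2:T. ✓
2: successors {3}; □p ∨ ¬q there: 3:F. ✗
3: successors {4}; □p ∨ ¬q there: 4:T. ✓
4: successors {5}; □p ∨ ¬q there: 5:T. ✓
5: successors {6}; □p ∨ ¬q there: 6:T. ✓
6: successors {7}; □p ∨ ¬q there: 7:T. ✓
7: successors {1}; □p ∨ ¬q there: 1:T. ✓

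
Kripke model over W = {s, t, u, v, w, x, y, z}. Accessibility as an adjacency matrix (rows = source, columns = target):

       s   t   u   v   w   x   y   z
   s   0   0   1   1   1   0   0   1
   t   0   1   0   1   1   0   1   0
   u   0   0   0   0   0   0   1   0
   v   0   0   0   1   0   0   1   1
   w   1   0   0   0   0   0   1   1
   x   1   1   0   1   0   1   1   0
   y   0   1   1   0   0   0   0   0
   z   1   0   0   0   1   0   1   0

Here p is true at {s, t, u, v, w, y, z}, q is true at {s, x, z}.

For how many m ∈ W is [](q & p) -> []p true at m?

8

s: [](q & p) is F, []p is T. ✓
t: [](q & p) is F, []p is T. ✓
u: [](q & p) is F, []p is T. ✓
v: [](q & p) is F, []p is T. ✓
w: [](q & p) is F, []p is T. ✓
x: [](q & p) is F, []p is F. ✓
y: [](q & p) is F, []p is T. ✓
z: [](q & p) is F, []p is T. ✓
Satisfying worlds: {s, t, u, v, w, x, y, z}.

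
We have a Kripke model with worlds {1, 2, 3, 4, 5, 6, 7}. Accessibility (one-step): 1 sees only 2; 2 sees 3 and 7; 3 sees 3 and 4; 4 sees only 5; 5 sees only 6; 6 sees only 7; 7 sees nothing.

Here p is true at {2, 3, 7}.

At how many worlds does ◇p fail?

1: successors {2}; p there: 2:T. ✓
2: successors {3, 7}; p there: 3:T, 7:T. ✓
3: successors {3, 4}; p there: 3:T, 4:F. ✓
4: successors {5}; p there: 5:F. ✗
5: successors {6}; p there: 6:F. ✗
6: successors {7}; p there: 7:T. ✓
7: no successors, so ◇p fails. ✗
Satisfying worlds: {1, 2, 3, 6}.
So ◇p fails at the other 3 worlds.

3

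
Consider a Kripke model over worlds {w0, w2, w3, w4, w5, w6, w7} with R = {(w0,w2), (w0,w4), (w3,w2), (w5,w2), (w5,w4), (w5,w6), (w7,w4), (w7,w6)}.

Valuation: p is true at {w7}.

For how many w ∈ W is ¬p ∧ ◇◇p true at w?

w0: ¬p is T, ◇◇p is F. ✗
w2: ¬p is T, ◇◇p is F. ✗
w3: ¬p is T, ◇◇p is F. ✗
w4: ¬p is T, ◇◇p is F. ✗
w5: ¬p is T, ◇◇p is F. ✗
w6: ¬p is T, ◇◇p is F. ✗
w7: ¬p is F, ◇◇p is F. ✗
Satisfying worlds: ∅.

0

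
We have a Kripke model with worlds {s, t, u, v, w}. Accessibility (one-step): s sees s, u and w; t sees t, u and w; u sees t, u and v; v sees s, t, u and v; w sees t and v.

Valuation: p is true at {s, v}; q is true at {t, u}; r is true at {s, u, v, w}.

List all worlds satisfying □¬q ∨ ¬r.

s: □¬q is F, ¬r is F. ✗
t: □¬q is F, ¬r is T. ✓
u: □¬q is F, ¬r is F. ✗
v: □¬q is F, ¬r is F. ✗
w: □¬q is F, ¬r is F. ✗

{t}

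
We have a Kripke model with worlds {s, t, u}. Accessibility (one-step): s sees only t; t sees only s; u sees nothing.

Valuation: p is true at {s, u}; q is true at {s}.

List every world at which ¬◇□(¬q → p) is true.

{t, u}

s: ◇□(¬q → p) is T. ✗
t: ◇□(¬q → p) is F. ✓
u: ◇□(¬q → p) is F. ✓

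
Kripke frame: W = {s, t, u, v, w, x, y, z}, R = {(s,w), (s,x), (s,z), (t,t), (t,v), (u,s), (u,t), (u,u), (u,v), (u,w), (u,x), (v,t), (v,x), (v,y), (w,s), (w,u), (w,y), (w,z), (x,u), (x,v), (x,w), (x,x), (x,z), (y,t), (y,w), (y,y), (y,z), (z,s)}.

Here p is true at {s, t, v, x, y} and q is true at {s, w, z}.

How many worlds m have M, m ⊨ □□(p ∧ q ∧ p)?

s: successors {w, x, z}; □(p ∧ q ∧ p) there: w:F, x:F, z:T. ✗
t: successors {t, v}; □(p ∧ q ∧ p) there: t:F, v:F. ✗
u: successors {s, t, u, v, w, x}; □(p ∧ q ∧ p) there: s:F, t:F, u:F, v:F, w:F, x:F. ✗
v: successors {t, x, y}; □(p ∧ q ∧ p) there: t:F, x:F, y:F. ✗
w: successors {s, u, y, z}; □(p ∧ q ∧ p) there: s:F, u:F, y:F, z:T. ✗
x: successors {u, v, w, x, z}; □(p ∧ q ∧ p) there: u:F, v:F, w:F, x:F, z:T. ✗
y: successors {t, w, y, z}; □(p ∧ q ∧ p) there: t:F, w:F, y:F, z:T. ✗
z: successors {s}; □(p ∧ q ∧ p) there: s:F. ✗
Satisfying worlds: ∅.

0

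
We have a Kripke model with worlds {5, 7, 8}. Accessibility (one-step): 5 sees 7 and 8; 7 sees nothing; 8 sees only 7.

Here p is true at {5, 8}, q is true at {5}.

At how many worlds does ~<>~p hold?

1

5: <>~p is T. ✗
7: <>~p is F. ✓
8: <>~p is T. ✗
Satisfying worlds: {7}.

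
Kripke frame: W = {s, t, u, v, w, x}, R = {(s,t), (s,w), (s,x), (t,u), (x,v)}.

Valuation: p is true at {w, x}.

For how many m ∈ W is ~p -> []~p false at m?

s: ~p is T, []~p is F. ✗
t: ~p is T, []~p is T. ✓
u: ~p is T, []~p is T. ✓
v: ~p is T, []~p is T. ✓
w: ~p is F, []~p is T. ✓
x: ~p is F, []~p is T. ✓
Satisfying worlds: {t, u, v, w, x}.
So ~p -> []~p fails at the other 1 world.

1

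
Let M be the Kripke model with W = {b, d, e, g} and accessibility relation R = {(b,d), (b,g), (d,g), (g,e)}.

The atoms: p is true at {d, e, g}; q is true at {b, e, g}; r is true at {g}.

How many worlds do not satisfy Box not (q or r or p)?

b: successors {d, g}; not (q or r or p) there: d:F, g:F. ✗
d: successors {g}; not (q or r or p) there: g:F. ✗
e: no successors, so Box not (q or r or p) holds vacuously. ✓
g: successors {e}; not (q or r or p) there: e:F. ✗
Satisfying worlds: {e}.
So Box not (q or r or p) fails at the other 3 worlds.

3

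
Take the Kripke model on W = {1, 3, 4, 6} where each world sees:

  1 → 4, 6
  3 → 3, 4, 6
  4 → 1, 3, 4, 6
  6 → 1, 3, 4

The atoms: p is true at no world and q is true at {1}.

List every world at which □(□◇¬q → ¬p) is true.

{1, 3, 4, 6}

1: successors {4, 6}; □◇¬q → ¬p there: 4:T, 6:T. ✓
3: successors {3, 4, 6}; □◇¬q → ¬p there: 3:T, 4:T, 6:T. ✓
4: successors {1, 3, 4, 6}; □◇¬q → ¬p there: 1:T, 3:T, 4:T, 6:T. ✓
6: successors {1, 3, 4}; □◇¬q → ¬p there: 1:T, 3:T, 4:T. ✓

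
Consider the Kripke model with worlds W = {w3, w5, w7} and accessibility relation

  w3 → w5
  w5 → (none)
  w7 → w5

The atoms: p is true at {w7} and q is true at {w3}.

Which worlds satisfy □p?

{w5}

w3: successors {w5}; p there: w5:F. ✗
w5: no successors, so □p holds vacuously. ✓
w7: successors {w5}; p there: w5:F. ✗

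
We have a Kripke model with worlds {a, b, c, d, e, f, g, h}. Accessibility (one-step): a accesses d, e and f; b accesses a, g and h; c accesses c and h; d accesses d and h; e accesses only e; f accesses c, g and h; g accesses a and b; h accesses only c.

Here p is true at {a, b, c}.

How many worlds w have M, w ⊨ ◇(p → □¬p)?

7

a: successors {d, e, f}; p → □¬p there: d:T, e:T, f:T. ✓
b: successors {a, g, h}; p → □¬p there: a:T, g:T, h:T. ✓
c: successors {c, h}; p → □¬p there: c:F, h:T. ✓
d: successors {d, h}; p → □¬p there: d:T, h:T. ✓
e: successors {e}; p → □¬p there: e:T. ✓
f: successors {c, g, h}; p → □¬p there: c:F, g:T, h:T. ✓
g: successors {a, b}; p → □¬p there: a:T, b:F. ✓
h: successors {c}; p → □¬p there: c:F. ✗
Satisfying worlds: {a, b, c, d, e, f, g}.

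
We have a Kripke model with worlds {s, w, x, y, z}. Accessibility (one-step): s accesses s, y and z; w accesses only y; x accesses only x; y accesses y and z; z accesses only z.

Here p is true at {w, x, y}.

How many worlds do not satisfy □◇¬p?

s: successors {s, y, z}; ◇¬p there: s:T, y:T, z:T. ✓
w: successors {y}; ◇¬p there: y:T. ✓
x: successors {x}; ◇¬p there: x:F. ✗
y: successors {y, z}; ◇¬p there: y:T, z:T. ✓
z: successors {z}; ◇¬p there: z:T. ✓
Satisfying worlds: {s, w, y, z}.
So □◇¬p fails at the other 1 world.

1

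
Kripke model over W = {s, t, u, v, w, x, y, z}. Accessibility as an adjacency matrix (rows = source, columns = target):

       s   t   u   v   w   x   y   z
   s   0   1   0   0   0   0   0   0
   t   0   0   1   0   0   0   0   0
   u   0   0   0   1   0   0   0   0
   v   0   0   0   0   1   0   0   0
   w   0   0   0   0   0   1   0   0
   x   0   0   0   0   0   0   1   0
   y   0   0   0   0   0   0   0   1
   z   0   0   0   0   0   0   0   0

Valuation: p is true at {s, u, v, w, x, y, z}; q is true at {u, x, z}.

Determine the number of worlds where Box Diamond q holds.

4

s: successors {t}; Diamond q there: t:T. ✓
t: successors {u}; Diamond q there: u:F. ✗
u: successors {v}; Diamond q there: v:F. ✗
v: successors {w}; Diamond q there: w:T. ✓
w: successors {x}; Diamond q there: x:F. ✗
x: successors {y}; Diamond q there: y:T. ✓
y: successors {z}; Diamond q there: z:F. ✗
z: no successors, so Box Diamond q holds vacuously. ✓
Satisfying worlds: {s, v, x, z}.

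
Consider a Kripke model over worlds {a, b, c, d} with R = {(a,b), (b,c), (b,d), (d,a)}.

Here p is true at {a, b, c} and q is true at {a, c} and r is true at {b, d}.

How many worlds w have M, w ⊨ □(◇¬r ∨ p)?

4

a: successors {b}; ◇¬r ∨ p there: b:T. ✓
b: successors {c, d}; ◇¬r ∨ p there: c:T, d:T. ✓
c: no successors, so □(◇¬r ∨ p) holds vacuously. ✓
d: successors {a}; ◇¬r ∨ p there: a:T. ✓
Satisfying worlds: {a, b, c, d}.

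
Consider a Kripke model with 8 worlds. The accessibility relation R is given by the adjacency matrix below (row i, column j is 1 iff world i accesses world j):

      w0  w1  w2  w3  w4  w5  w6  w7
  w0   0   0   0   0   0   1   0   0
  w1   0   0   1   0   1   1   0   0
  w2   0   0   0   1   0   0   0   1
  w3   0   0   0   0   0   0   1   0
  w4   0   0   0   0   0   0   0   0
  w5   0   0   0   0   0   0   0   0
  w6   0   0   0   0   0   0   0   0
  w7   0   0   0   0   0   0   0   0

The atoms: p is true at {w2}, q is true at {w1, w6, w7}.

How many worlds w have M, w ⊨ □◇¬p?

4

w0: successors {w5}; ◇¬p there: w5:F. ✗
w1: successors {w2, w4, w5}; ◇¬p there: w2:T, w4:F, w5:F. ✗
w2: successors {w3, w7}; ◇¬p there: w3:T, w7:F. ✗
w3: successors {w6}; ◇¬p there: w6:F. ✗
w4: no successors, so □◇¬p holds vacuously. ✓
w5: no successors, so □◇¬p holds vacuously. ✓
w6: no successors, so □◇¬p holds vacuously. ✓
w7: no successors, so □◇¬p holds vacuously. ✓
Satisfying worlds: {w4, w5, w6, w7}.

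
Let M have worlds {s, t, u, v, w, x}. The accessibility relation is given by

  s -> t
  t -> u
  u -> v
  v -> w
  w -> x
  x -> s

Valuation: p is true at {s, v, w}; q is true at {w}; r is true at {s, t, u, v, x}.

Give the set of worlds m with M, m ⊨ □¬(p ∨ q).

s: successors {t}; ¬(p ∨ q) there: t:T. ✓
t: successors {u}; ¬(p ∨ q) there: u:T. ✓
u: successors {v}; ¬(p ∨ q) there: v:F. ✗
v: successors {w}; ¬(p ∨ q) there: w:F. ✗
w: successors {x}; ¬(p ∨ q) there: x:T. ✓
x: successors {s}; ¬(p ∨ q) there: s:F. ✗

{s, t, w}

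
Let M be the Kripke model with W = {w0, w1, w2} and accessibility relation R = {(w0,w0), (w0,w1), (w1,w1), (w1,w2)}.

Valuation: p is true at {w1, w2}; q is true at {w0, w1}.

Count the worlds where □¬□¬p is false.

w0: successors {w0, w1}; ¬□¬p there: w0:T, w1:T. ✓
w1: successors {w1, w2}; ¬□¬p there: w1:T, w2:F. ✗
w2: no successors, so □¬□¬p holds vacuously. ✓
Satisfying worlds: {w0, w2}.
So □¬□¬p fails at the other 1 world.

1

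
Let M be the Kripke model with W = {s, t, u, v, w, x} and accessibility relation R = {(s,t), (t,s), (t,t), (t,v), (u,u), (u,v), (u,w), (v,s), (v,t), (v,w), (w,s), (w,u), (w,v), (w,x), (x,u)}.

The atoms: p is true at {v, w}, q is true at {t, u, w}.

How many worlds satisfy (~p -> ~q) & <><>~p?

s: ~p -> ~q is T, <><>~p is T. ✓
t: ~p -> ~q is F, <><>~p is T. ✗
u: ~p -> ~q is F, <><>~p is T. ✗
v: ~p -> ~q is T, <><>~p is T. ✓
w: ~p -> ~q is T, <><>~p is T. ✓
x: ~p -> ~q is T, <><>~p is T. ✓
Satisfying worlds: {s, v, w, x}.

4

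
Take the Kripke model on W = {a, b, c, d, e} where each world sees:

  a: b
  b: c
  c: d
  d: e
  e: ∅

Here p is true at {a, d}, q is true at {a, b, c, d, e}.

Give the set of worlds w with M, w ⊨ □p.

{c, e}

a: successors {b}; p there: b:F. ✗
b: successors {c}; p there: c:F. ✗
c: successors {d}; p there: d:T. ✓
d: successors {e}; p there: e:F. ✗
e: no successors, so □p holds vacuously. ✓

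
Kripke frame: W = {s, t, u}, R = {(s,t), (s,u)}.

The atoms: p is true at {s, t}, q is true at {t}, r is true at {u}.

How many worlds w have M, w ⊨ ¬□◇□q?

s: □◇□q is F. ✓
t: □◇□q is T. ✗
u: □◇□q is T. ✗
Satisfying worlds: {s}.

1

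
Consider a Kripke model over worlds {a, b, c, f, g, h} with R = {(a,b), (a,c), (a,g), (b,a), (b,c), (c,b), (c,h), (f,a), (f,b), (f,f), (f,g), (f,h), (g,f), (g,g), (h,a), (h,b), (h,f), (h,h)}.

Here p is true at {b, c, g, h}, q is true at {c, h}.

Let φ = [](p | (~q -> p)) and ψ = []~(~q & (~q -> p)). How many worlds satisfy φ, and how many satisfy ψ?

For [](p | (~q -> p)):
a: successors {b, c, g}; p | (~q -> p) there: b:T, c:T, g:T. ✓
b: successors {a, c}; p | (~q -> p) there: a:F, c:T. ✗
c: successors {b, h}; p | (~q -> p) there: b:T, h:T. ✓
f: successors {a, b, f, g, h}; p | (~q -> p) there: a:F, b:T, f:F, g:T, h:T. ✗
g: successors {f, g}; p | (~q -> p) there: f:F, g:T. ✗
h: successors {a, b, f, h}; p | (~q -> p) there: a:F, b:T, f:F, h:T. ✗
— 2 worlds.
For []~(~q & (~q -> p)):
a: successors {b, c, g}; ~(~q & (~q -> p)) there: b:F, c:T, g:F. ✗
b: successors {a, c}; ~(~q & (~q -> p)) there: a:T, c:T. ✓
c: successors {b, h}; ~(~q & (~q -> p)) there: b:F, h:T. ✗
f: successors {a, b, f, g, h}; ~(~q & (~q -> p)) there: a:T, b:F, f:T, g:F, h:T. ✗
g: successors {f, g}; ~(~q & (~q -> p)) there: f:T, g:F. ✗
h: successors {a, b, f, h}; ~(~q & (~q -> p)) there: a:T, b:F, f:T, h:T. ✗
— 1 world.

2 and 1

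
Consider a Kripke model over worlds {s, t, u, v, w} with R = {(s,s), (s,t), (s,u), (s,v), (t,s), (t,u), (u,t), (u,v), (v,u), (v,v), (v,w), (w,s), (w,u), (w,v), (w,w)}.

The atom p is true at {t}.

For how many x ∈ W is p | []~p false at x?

2

s: p is F, []~p is F. ✗
t: p is T, []~p is T. ✓
u: p is F, []~p is F. ✗
v: p is F, []~p is T. ✓
w: p is F, []~p is T. ✓
Satisfying worlds: {t, v, w}.
So p | []~p fails at the other 2 worlds.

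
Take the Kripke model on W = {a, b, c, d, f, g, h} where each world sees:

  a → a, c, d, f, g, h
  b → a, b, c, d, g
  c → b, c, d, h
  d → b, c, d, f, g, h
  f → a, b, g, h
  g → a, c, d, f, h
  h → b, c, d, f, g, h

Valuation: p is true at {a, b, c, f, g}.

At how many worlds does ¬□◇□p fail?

a: □◇□p is F. ✓
b: □◇□p is F. ✓
c: □◇□p is F. ✓
d: □◇□p is F. ✓
f: □◇□p is F. ✓
g: □◇□p is F. ✓
h: □◇□p is F. ✓
Satisfying worlds: {a, b, c, d, f, g, h}.
So ¬□◇□p fails at the other 0 worlds.

0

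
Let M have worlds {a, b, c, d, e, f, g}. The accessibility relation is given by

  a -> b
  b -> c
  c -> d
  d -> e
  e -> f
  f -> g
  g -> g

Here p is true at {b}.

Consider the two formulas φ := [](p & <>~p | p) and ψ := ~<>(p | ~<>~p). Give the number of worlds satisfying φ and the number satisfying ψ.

1 and 6

For [](p & <>~p | p):
a: successors {b}; p & <>~p | p there: b:T. ✓
b: successors {c}; p & <>~p | p there: c:F. ✗
c: successors {d}; p & <>~p | p there: d:F. ✗
d: successors {e}; p & <>~p | p there: e:F. ✗
e: successors {f}; p & <>~p | p there: f:F. ✗
f: successors {g}; p & <>~p | p there: g:F. ✗
g: successors {g}; p & <>~p | p there: g:F. ✗
— 1 world.
For ~<>(p | ~<>~p):
a: <>(p | ~<>~p) is T. ✗
b: <>(p | ~<>~p) is F. ✓
c: <>(p | ~<>~p) is F. ✓
d: <>(p | ~<>~p) is F. ✓
e: <>(p | ~<>~p) is F. ✓
f: <>(p | ~<>~p) is F. ✓
g: <>(p | ~<>~p) is F. ✓
— 6 worlds.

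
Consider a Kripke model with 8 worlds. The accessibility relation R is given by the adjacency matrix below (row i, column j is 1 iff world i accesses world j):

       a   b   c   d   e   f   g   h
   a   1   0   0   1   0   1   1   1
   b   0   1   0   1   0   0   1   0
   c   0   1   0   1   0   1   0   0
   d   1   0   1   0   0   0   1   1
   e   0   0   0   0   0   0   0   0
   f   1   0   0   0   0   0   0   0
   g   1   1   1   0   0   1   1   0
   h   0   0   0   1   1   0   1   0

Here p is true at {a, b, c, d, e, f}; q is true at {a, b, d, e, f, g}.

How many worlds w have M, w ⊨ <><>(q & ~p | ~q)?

7

a: successors {a, d, f, g, h}; <>(q & ~p | ~q) there: a:T, d:T, f:F, g:T, h:T. ✓
b: successors {b, d, g}; <>(q & ~p | ~q) there: b:T, d:T, g:T. ✓
c: successors {b, d, f}; <>(q & ~p | ~q) there: b:T, d:T, f:F. ✓
d: successors {a, c, g, h}; <>(q & ~p | ~q) there: a:T, c:F, g:T, h:T. ✓
e: no successors, so <><>(q & ~p | ~q) fails. ✗
f: successors {a}; <>(q & ~p | ~q) there: a:T. ✓
g: successors {a, b, c, f, g}; <>(q & ~p | ~q) there: a:T, b:T, c:F, f:F, g:T. ✓
h: successors {d, e, g}; <>(q & ~p | ~q) there: d:T, e:F, g:T. ✓
Satisfying worlds: {a, b, c, d, f, g, h}.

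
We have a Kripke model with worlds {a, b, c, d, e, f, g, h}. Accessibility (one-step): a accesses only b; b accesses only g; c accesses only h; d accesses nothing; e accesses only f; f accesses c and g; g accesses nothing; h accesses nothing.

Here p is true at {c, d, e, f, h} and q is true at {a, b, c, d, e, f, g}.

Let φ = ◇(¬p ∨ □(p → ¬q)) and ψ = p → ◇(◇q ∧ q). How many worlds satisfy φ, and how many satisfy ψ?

For ◇(¬p ∨ □(p → ¬q)):
a: successors {b}; ¬p ∨ □(p → ¬q) there: b:T. ✓
b: successors {g}; ¬p ∨ □(p → ¬q) there: g:T. ✓
c: successors {h}; ¬p ∨ □(p → ¬q) there: h:T. ✓
d: no successors, so ◇(¬p ∨ □(p → ¬q)) fails. ✗
e: successors {f}; ¬p ∨ □(p → ¬q) there: f:F. ✗
f: successors {c, g}; ¬p ∨ □(p → ¬q) there: c:T, g:T. ✓
g: no successors, so ◇(¬p ∨ □(p → ¬q)) fails. ✗
h: no successors, so ◇(¬p ∨ □(p → ¬q)) fails. ✗
— 4 worlds.
For p → ◇(◇q ∧ q):
a: p is F, ◇(◇q ∧ q) is T. ✓
b: p is F, ◇(◇q ∧ q) is F. ✓
c: p is T, ◇(◇q ∧ q) is F. ✗
d: p is T, ◇(◇q ∧ q) is F. ✗
e: p is T, ◇(◇q ∧ q) is T. ✓
f: p is T, ◇(◇q ∧ q) is F. ✗
g: p is F, ◇(◇q ∧ q) is F. ✓
h: p is T, ◇(◇q ∧ q) is F. ✗
— 4 worlds.

4 and 4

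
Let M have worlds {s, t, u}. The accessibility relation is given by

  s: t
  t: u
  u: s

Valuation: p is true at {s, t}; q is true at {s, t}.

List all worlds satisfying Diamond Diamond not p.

s: successors {t}; Diamond not p there: t:T. ✓
t: successors {u}; Diamond not p there: u:F. ✗
u: successors {s}; Diamond not p there: s:F. ✗

{s}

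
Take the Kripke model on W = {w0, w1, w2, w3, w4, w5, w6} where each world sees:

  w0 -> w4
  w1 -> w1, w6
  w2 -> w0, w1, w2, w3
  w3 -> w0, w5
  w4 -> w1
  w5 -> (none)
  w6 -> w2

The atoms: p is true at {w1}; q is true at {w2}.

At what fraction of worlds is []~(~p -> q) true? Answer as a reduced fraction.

w0: successors {w4}; ~(~p -> q) there: w4:T. ✓
w1: successors {w1, w6}; ~(~p -> q) there: w1:F, w6:T. ✗
w2: successors {w0, w1, w2, w3}; ~(~p -> q) there: w0:T, w1:F, w2:F, w3:T. ✗
w3: successors {w0, w5}; ~(~p -> q) there: w0:T, w5:T. ✓
w4: successors {w1}; ~(~p -> q) there: w1:F. ✗
w5: no successors, so []~(~p -> q) holds vacuously. ✓
w6: successors {w2}; ~(~p -> q) there: w2:F. ✗
That's 3 of 7 worlds, so 3/7.

3/7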